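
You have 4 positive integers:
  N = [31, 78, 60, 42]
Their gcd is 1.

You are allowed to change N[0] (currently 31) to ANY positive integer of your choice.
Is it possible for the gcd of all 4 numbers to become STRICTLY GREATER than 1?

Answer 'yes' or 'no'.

Answer: yes

Derivation:
Current gcd = 1
gcd of all OTHER numbers (without N[0]=31): gcd([78, 60, 42]) = 6
The new gcd after any change is gcd(6, new_value).
This can be at most 6.
Since 6 > old gcd 1, the gcd CAN increase (e.g., set N[0] = 6).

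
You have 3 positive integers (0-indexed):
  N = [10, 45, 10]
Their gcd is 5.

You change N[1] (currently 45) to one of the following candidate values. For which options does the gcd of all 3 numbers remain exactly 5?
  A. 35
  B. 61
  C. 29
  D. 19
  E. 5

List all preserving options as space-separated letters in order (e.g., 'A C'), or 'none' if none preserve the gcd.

Answer: A E

Derivation:
Old gcd = 5; gcd of others (without N[1]) = 10
New gcd for candidate v: gcd(10, v). Preserves old gcd iff gcd(10, v) = 5.
  Option A: v=35, gcd(10,35)=5 -> preserves
  Option B: v=61, gcd(10,61)=1 -> changes
  Option C: v=29, gcd(10,29)=1 -> changes
  Option D: v=19, gcd(10,19)=1 -> changes
  Option E: v=5, gcd(10,5)=5 -> preserves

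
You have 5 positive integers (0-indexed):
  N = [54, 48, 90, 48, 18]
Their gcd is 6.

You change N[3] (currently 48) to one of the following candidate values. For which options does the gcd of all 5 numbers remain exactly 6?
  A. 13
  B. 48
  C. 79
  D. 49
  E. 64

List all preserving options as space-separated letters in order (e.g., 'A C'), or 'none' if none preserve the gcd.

Answer: B

Derivation:
Old gcd = 6; gcd of others (without N[3]) = 6
New gcd for candidate v: gcd(6, v). Preserves old gcd iff gcd(6, v) = 6.
  Option A: v=13, gcd(6,13)=1 -> changes
  Option B: v=48, gcd(6,48)=6 -> preserves
  Option C: v=79, gcd(6,79)=1 -> changes
  Option D: v=49, gcd(6,49)=1 -> changes
  Option E: v=64, gcd(6,64)=2 -> changes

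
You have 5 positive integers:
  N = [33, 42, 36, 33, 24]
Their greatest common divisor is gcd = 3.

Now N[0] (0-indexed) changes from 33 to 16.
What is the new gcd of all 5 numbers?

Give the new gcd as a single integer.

Numbers: [33, 42, 36, 33, 24], gcd = 3
Change: index 0, 33 -> 16
gcd of the OTHER numbers (without index 0): gcd([42, 36, 33, 24]) = 3
New gcd = gcd(g_others, new_val) = gcd(3, 16) = 1

Answer: 1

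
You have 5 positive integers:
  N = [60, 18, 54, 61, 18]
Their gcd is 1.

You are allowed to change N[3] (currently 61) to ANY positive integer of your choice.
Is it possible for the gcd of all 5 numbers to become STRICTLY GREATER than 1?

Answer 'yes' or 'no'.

Current gcd = 1
gcd of all OTHER numbers (without N[3]=61): gcd([60, 18, 54, 18]) = 6
The new gcd after any change is gcd(6, new_value).
This can be at most 6.
Since 6 > old gcd 1, the gcd CAN increase (e.g., set N[3] = 6).

Answer: yes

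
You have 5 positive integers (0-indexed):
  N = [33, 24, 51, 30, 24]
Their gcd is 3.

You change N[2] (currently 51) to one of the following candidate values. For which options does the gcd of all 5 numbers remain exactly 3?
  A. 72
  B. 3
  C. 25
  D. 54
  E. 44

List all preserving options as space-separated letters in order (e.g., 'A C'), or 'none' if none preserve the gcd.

Old gcd = 3; gcd of others (without N[2]) = 3
New gcd for candidate v: gcd(3, v). Preserves old gcd iff gcd(3, v) = 3.
  Option A: v=72, gcd(3,72)=3 -> preserves
  Option B: v=3, gcd(3,3)=3 -> preserves
  Option C: v=25, gcd(3,25)=1 -> changes
  Option D: v=54, gcd(3,54)=3 -> preserves
  Option E: v=44, gcd(3,44)=1 -> changes

Answer: A B D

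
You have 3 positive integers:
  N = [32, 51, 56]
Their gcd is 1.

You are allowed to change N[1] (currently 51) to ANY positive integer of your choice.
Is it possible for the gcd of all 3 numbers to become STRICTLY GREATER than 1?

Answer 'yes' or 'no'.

Answer: yes

Derivation:
Current gcd = 1
gcd of all OTHER numbers (without N[1]=51): gcd([32, 56]) = 8
The new gcd after any change is gcd(8, new_value).
This can be at most 8.
Since 8 > old gcd 1, the gcd CAN increase (e.g., set N[1] = 8).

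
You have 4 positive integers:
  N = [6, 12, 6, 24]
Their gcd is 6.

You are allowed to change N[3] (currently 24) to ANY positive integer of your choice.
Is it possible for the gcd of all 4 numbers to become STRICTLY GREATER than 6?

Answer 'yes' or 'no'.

Answer: no

Derivation:
Current gcd = 6
gcd of all OTHER numbers (without N[3]=24): gcd([6, 12, 6]) = 6
The new gcd after any change is gcd(6, new_value).
This can be at most 6.
Since 6 = old gcd 6, the gcd can only stay the same or decrease.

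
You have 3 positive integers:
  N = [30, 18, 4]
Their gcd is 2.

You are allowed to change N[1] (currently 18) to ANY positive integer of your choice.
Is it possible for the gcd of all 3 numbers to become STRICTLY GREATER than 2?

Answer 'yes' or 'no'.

Current gcd = 2
gcd of all OTHER numbers (without N[1]=18): gcd([30, 4]) = 2
The new gcd after any change is gcd(2, new_value).
This can be at most 2.
Since 2 = old gcd 2, the gcd can only stay the same or decrease.

Answer: no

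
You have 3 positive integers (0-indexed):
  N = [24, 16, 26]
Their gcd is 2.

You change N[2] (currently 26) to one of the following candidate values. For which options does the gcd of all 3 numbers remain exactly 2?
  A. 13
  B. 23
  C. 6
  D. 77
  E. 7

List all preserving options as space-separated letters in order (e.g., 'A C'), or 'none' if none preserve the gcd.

Old gcd = 2; gcd of others (without N[2]) = 8
New gcd for candidate v: gcd(8, v). Preserves old gcd iff gcd(8, v) = 2.
  Option A: v=13, gcd(8,13)=1 -> changes
  Option B: v=23, gcd(8,23)=1 -> changes
  Option C: v=6, gcd(8,6)=2 -> preserves
  Option D: v=77, gcd(8,77)=1 -> changes
  Option E: v=7, gcd(8,7)=1 -> changes

Answer: C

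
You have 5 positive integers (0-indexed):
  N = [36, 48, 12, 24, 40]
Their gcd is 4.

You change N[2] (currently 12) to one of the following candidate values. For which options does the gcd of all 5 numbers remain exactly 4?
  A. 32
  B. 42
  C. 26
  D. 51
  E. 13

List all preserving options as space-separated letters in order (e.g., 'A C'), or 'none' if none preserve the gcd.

Answer: A

Derivation:
Old gcd = 4; gcd of others (without N[2]) = 4
New gcd for candidate v: gcd(4, v). Preserves old gcd iff gcd(4, v) = 4.
  Option A: v=32, gcd(4,32)=4 -> preserves
  Option B: v=42, gcd(4,42)=2 -> changes
  Option C: v=26, gcd(4,26)=2 -> changes
  Option D: v=51, gcd(4,51)=1 -> changes
  Option E: v=13, gcd(4,13)=1 -> changes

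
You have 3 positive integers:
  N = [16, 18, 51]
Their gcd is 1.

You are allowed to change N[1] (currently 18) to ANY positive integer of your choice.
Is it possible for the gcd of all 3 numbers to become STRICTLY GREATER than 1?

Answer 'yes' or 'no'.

Answer: no

Derivation:
Current gcd = 1
gcd of all OTHER numbers (without N[1]=18): gcd([16, 51]) = 1
The new gcd after any change is gcd(1, new_value).
This can be at most 1.
Since 1 = old gcd 1, the gcd can only stay the same or decrease.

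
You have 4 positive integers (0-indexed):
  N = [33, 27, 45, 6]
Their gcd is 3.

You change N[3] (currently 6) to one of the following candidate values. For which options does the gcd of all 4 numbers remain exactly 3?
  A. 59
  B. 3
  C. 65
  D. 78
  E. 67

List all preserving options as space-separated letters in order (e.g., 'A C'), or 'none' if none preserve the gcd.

Old gcd = 3; gcd of others (without N[3]) = 3
New gcd for candidate v: gcd(3, v). Preserves old gcd iff gcd(3, v) = 3.
  Option A: v=59, gcd(3,59)=1 -> changes
  Option B: v=3, gcd(3,3)=3 -> preserves
  Option C: v=65, gcd(3,65)=1 -> changes
  Option D: v=78, gcd(3,78)=3 -> preserves
  Option E: v=67, gcd(3,67)=1 -> changes

Answer: B D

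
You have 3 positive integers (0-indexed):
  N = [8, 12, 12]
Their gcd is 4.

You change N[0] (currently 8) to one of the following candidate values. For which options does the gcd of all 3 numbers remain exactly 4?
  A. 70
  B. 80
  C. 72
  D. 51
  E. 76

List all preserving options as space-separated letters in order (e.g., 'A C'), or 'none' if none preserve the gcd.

Answer: B E

Derivation:
Old gcd = 4; gcd of others (without N[0]) = 12
New gcd for candidate v: gcd(12, v). Preserves old gcd iff gcd(12, v) = 4.
  Option A: v=70, gcd(12,70)=2 -> changes
  Option B: v=80, gcd(12,80)=4 -> preserves
  Option C: v=72, gcd(12,72)=12 -> changes
  Option D: v=51, gcd(12,51)=3 -> changes
  Option E: v=76, gcd(12,76)=4 -> preserves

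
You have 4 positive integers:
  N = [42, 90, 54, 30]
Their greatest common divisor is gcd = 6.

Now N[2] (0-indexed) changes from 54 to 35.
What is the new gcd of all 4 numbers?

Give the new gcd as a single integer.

Numbers: [42, 90, 54, 30], gcd = 6
Change: index 2, 54 -> 35
gcd of the OTHER numbers (without index 2): gcd([42, 90, 30]) = 6
New gcd = gcd(g_others, new_val) = gcd(6, 35) = 1

Answer: 1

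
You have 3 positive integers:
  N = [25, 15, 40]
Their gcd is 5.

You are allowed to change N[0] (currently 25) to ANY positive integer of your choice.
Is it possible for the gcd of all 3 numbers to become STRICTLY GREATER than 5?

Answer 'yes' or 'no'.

Answer: no

Derivation:
Current gcd = 5
gcd of all OTHER numbers (without N[0]=25): gcd([15, 40]) = 5
The new gcd after any change is gcd(5, new_value).
This can be at most 5.
Since 5 = old gcd 5, the gcd can only stay the same or decrease.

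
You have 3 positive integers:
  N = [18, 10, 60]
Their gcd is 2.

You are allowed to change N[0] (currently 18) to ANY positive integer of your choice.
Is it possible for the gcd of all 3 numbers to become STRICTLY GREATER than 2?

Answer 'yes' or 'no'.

Current gcd = 2
gcd of all OTHER numbers (without N[0]=18): gcd([10, 60]) = 10
The new gcd after any change is gcd(10, new_value).
This can be at most 10.
Since 10 > old gcd 2, the gcd CAN increase (e.g., set N[0] = 10).

Answer: yes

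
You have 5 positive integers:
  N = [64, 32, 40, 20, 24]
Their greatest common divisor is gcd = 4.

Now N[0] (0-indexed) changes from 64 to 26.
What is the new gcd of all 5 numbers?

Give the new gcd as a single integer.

Numbers: [64, 32, 40, 20, 24], gcd = 4
Change: index 0, 64 -> 26
gcd of the OTHER numbers (without index 0): gcd([32, 40, 20, 24]) = 4
New gcd = gcd(g_others, new_val) = gcd(4, 26) = 2

Answer: 2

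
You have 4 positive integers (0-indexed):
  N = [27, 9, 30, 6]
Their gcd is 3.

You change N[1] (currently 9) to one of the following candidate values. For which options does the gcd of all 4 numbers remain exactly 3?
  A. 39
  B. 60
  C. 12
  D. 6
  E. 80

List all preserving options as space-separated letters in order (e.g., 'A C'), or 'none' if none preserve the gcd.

Answer: A B C D

Derivation:
Old gcd = 3; gcd of others (without N[1]) = 3
New gcd for candidate v: gcd(3, v). Preserves old gcd iff gcd(3, v) = 3.
  Option A: v=39, gcd(3,39)=3 -> preserves
  Option B: v=60, gcd(3,60)=3 -> preserves
  Option C: v=12, gcd(3,12)=3 -> preserves
  Option D: v=6, gcd(3,6)=3 -> preserves
  Option E: v=80, gcd(3,80)=1 -> changes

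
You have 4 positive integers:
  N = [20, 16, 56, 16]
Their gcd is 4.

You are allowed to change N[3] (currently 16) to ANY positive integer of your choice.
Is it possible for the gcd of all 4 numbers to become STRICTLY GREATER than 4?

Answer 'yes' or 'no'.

Current gcd = 4
gcd of all OTHER numbers (without N[3]=16): gcd([20, 16, 56]) = 4
The new gcd after any change is gcd(4, new_value).
This can be at most 4.
Since 4 = old gcd 4, the gcd can only stay the same or decrease.

Answer: no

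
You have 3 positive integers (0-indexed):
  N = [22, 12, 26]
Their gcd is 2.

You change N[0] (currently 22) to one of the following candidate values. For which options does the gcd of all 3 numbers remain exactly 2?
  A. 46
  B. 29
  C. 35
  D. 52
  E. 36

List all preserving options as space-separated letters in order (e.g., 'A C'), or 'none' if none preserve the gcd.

Answer: A D E

Derivation:
Old gcd = 2; gcd of others (without N[0]) = 2
New gcd for candidate v: gcd(2, v). Preserves old gcd iff gcd(2, v) = 2.
  Option A: v=46, gcd(2,46)=2 -> preserves
  Option B: v=29, gcd(2,29)=1 -> changes
  Option C: v=35, gcd(2,35)=1 -> changes
  Option D: v=52, gcd(2,52)=2 -> preserves
  Option E: v=36, gcd(2,36)=2 -> preserves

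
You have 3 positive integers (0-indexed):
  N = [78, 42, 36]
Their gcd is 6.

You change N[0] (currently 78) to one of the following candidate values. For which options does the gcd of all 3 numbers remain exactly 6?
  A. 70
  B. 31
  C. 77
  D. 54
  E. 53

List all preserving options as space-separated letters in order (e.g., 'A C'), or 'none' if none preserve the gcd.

Answer: D

Derivation:
Old gcd = 6; gcd of others (without N[0]) = 6
New gcd for candidate v: gcd(6, v). Preserves old gcd iff gcd(6, v) = 6.
  Option A: v=70, gcd(6,70)=2 -> changes
  Option B: v=31, gcd(6,31)=1 -> changes
  Option C: v=77, gcd(6,77)=1 -> changes
  Option D: v=54, gcd(6,54)=6 -> preserves
  Option E: v=53, gcd(6,53)=1 -> changes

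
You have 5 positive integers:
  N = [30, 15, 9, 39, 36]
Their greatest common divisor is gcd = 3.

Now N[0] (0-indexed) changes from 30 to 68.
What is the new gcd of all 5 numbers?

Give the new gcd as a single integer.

Answer: 1

Derivation:
Numbers: [30, 15, 9, 39, 36], gcd = 3
Change: index 0, 30 -> 68
gcd of the OTHER numbers (without index 0): gcd([15, 9, 39, 36]) = 3
New gcd = gcd(g_others, new_val) = gcd(3, 68) = 1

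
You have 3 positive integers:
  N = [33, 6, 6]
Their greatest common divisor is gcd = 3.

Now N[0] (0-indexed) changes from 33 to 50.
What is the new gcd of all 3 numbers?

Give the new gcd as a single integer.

Answer: 2

Derivation:
Numbers: [33, 6, 6], gcd = 3
Change: index 0, 33 -> 50
gcd of the OTHER numbers (without index 0): gcd([6, 6]) = 6
New gcd = gcd(g_others, new_val) = gcd(6, 50) = 2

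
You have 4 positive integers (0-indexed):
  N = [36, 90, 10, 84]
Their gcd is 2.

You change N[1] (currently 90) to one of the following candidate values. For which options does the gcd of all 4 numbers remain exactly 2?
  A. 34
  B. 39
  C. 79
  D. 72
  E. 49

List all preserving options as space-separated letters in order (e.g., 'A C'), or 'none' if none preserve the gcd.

Answer: A D

Derivation:
Old gcd = 2; gcd of others (without N[1]) = 2
New gcd for candidate v: gcd(2, v). Preserves old gcd iff gcd(2, v) = 2.
  Option A: v=34, gcd(2,34)=2 -> preserves
  Option B: v=39, gcd(2,39)=1 -> changes
  Option C: v=79, gcd(2,79)=1 -> changes
  Option D: v=72, gcd(2,72)=2 -> preserves
  Option E: v=49, gcd(2,49)=1 -> changes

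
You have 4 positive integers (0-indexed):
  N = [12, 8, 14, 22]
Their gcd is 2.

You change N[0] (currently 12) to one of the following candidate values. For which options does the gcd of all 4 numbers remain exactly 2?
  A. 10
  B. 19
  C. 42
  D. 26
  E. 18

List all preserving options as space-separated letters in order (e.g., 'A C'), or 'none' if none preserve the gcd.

Answer: A C D E

Derivation:
Old gcd = 2; gcd of others (without N[0]) = 2
New gcd for candidate v: gcd(2, v). Preserves old gcd iff gcd(2, v) = 2.
  Option A: v=10, gcd(2,10)=2 -> preserves
  Option B: v=19, gcd(2,19)=1 -> changes
  Option C: v=42, gcd(2,42)=2 -> preserves
  Option D: v=26, gcd(2,26)=2 -> preserves
  Option E: v=18, gcd(2,18)=2 -> preserves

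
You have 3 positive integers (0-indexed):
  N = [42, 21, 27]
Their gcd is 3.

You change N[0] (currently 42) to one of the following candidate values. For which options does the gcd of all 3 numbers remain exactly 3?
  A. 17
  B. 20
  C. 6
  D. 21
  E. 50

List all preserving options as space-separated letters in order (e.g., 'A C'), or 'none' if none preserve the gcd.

Old gcd = 3; gcd of others (without N[0]) = 3
New gcd for candidate v: gcd(3, v). Preserves old gcd iff gcd(3, v) = 3.
  Option A: v=17, gcd(3,17)=1 -> changes
  Option B: v=20, gcd(3,20)=1 -> changes
  Option C: v=6, gcd(3,6)=3 -> preserves
  Option D: v=21, gcd(3,21)=3 -> preserves
  Option E: v=50, gcd(3,50)=1 -> changes

Answer: C D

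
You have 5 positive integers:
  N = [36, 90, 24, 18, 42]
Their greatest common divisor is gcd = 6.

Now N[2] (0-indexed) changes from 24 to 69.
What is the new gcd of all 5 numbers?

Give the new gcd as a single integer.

Answer: 3

Derivation:
Numbers: [36, 90, 24, 18, 42], gcd = 6
Change: index 2, 24 -> 69
gcd of the OTHER numbers (without index 2): gcd([36, 90, 18, 42]) = 6
New gcd = gcd(g_others, new_val) = gcd(6, 69) = 3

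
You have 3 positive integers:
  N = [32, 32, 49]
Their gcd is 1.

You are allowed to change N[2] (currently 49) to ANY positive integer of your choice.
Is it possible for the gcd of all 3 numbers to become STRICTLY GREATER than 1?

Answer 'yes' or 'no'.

Current gcd = 1
gcd of all OTHER numbers (without N[2]=49): gcd([32, 32]) = 32
The new gcd after any change is gcd(32, new_value).
This can be at most 32.
Since 32 > old gcd 1, the gcd CAN increase (e.g., set N[2] = 32).

Answer: yes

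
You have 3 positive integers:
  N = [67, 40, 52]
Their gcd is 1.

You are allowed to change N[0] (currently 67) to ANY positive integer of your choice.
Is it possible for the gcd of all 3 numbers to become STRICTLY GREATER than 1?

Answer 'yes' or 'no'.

Current gcd = 1
gcd of all OTHER numbers (without N[0]=67): gcd([40, 52]) = 4
The new gcd after any change is gcd(4, new_value).
This can be at most 4.
Since 4 > old gcd 1, the gcd CAN increase (e.g., set N[0] = 4).

Answer: yes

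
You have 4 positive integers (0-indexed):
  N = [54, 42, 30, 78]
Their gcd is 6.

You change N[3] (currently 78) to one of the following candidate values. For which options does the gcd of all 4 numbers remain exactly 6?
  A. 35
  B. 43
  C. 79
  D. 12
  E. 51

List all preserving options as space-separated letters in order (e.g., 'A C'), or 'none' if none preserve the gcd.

Answer: D

Derivation:
Old gcd = 6; gcd of others (without N[3]) = 6
New gcd for candidate v: gcd(6, v). Preserves old gcd iff gcd(6, v) = 6.
  Option A: v=35, gcd(6,35)=1 -> changes
  Option B: v=43, gcd(6,43)=1 -> changes
  Option C: v=79, gcd(6,79)=1 -> changes
  Option D: v=12, gcd(6,12)=6 -> preserves
  Option E: v=51, gcd(6,51)=3 -> changes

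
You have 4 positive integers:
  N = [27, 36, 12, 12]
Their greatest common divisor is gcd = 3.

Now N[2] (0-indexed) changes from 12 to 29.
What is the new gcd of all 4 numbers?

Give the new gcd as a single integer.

Numbers: [27, 36, 12, 12], gcd = 3
Change: index 2, 12 -> 29
gcd of the OTHER numbers (without index 2): gcd([27, 36, 12]) = 3
New gcd = gcd(g_others, new_val) = gcd(3, 29) = 1

Answer: 1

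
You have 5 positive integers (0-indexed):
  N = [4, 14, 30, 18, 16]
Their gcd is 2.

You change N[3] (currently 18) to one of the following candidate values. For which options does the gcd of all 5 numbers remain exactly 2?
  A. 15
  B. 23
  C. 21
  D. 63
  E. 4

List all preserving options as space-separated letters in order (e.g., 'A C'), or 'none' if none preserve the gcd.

Old gcd = 2; gcd of others (without N[3]) = 2
New gcd for candidate v: gcd(2, v). Preserves old gcd iff gcd(2, v) = 2.
  Option A: v=15, gcd(2,15)=1 -> changes
  Option B: v=23, gcd(2,23)=1 -> changes
  Option C: v=21, gcd(2,21)=1 -> changes
  Option D: v=63, gcd(2,63)=1 -> changes
  Option E: v=4, gcd(2,4)=2 -> preserves

Answer: E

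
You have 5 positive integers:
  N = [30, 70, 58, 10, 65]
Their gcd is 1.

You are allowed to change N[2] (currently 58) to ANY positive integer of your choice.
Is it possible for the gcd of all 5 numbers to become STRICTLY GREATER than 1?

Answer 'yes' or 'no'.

Current gcd = 1
gcd of all OTHER numbers (without N[2]=58): gcd([30, 70, 10, 65]) = 5
The new gcd after any change is gcd(5, new_value).
This can be at most 5.
Since 5 > old gcd 1, the gcd CAN increase (e.g., set N[2] = 5).

Answer: yes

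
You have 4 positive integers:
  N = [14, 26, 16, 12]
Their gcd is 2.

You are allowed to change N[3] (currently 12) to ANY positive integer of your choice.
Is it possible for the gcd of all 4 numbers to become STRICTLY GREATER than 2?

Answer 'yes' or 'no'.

Answer: no

Derivation:
Current gcd = 2
gcd of all OTHER numbers (without N[3]=12): gcd([14, 26, 16]) = 2
The new gcd after any change is gcd(2, new_value).
This can be at most 2.
Since 2 = old gcd 2, the gcd can only stay the same or decrease.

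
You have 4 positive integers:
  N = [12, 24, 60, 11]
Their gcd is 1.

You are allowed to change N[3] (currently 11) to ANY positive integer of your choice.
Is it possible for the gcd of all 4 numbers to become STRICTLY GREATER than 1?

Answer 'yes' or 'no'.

Current gcd = 1
gcd of all OTHER numbers (without N[3]=11): gcd([12, 24, 60]) = 12
The new gcd after any change is gcd(12, new_value).
This can be at most 12.
Since 12 > old gcd 1, the gcd CAN increase (e.g., set N[3] = 12).

Answer: yes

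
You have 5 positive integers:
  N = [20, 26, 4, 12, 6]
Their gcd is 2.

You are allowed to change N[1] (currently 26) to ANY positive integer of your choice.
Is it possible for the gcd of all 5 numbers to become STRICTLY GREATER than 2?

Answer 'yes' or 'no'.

Answer: no

Derivation:
Current gcd = 2
gcd of all OTHER numbers (without N[1]=26): gcd([20, 4, 12, 6]) = 2
The new gcd after any change is gcd(2, new_value).
This can be at most 2.
Since 2 = old gcd 2, the gcd can only stay the same or decrease.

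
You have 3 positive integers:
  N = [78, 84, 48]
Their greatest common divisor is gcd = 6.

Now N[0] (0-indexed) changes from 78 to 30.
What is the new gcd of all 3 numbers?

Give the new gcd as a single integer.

Numbers: [78, 84, 48], gcd = 6
Change: index 0, 78 -> 30
gcd of the OTHER numbers (without index 0): gcd([84, 48]) = 12
New gcd = gcd(g_others, new_val) = gcd(12, 30) = 6

Answer: 6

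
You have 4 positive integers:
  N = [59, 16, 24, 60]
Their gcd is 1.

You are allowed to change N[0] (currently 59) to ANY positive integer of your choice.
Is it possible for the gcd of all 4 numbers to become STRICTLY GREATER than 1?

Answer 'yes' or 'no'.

Current gcd = 1
gcd of all OTHER numbers (without N[0]=59): gcd([16, 24, 60]) = 4
The new gcd after any change is gcd(4, new_value).
This can be at most 4.
Since 4 > old gcd 1, the gcd CAN increase (e.g., set N[0] = 4).

Answer: yes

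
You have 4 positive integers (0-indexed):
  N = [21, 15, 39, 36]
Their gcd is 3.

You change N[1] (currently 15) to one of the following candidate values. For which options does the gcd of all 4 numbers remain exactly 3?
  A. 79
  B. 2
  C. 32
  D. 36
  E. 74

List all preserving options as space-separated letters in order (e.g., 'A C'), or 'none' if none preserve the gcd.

Answer: D

Derivation:
Old gcd = 3; gcd of others (without N[1]) = 3
New gcd for candidate v: gcd(3, v). Preserves old gcd iff gcd(3, v) = 3.
  Option A: v=79, gcd(3,79)=1 -> changes
  Option B: v=2, gcd(3,2)=1 -> changes
  Option C: v=32, gcd(3,32)=1 -> changes
  Option D: v=36, gcd(3,36)=3 -> preserves
  Option E: v=74, gcd(3,74)=1 -> changes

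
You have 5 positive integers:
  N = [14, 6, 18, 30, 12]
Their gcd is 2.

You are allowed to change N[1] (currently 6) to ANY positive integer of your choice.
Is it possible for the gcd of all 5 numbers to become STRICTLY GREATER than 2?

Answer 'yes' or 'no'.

Answer: no

Derivation:
Current gcd = 2
gcd of all OTHER numbers (without N[1]=6): gcd([14, 18, 30, 12]) = 2
The new gcd after any change is gcd(2, new_value).
This can be at most 2.
Since 2 = old gcd 2, the gcd can only stay the same or decrease.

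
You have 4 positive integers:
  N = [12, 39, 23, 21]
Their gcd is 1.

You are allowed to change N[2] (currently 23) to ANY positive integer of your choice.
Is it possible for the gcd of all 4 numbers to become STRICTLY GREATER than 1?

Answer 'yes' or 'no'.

Current gcd = 1
gcd of all OTHER numbers (without N[2]=23): gcd([12, 39, 21]) = 3
The new gcd after any change is gcd(3, new_value).
This can be at most 3.
Since 3 > old gcd 1, the gcd CAN increase (e.g., set N[2] = 3).

Answer: yes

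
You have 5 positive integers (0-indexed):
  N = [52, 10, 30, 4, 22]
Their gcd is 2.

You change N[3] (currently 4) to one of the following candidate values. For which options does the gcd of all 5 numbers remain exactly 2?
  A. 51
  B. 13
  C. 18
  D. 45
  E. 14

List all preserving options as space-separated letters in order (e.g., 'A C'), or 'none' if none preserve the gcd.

Old gcd = 2; gcd of others (without N[3]) = 2
New gcd for candidate v: gcd(2, v). Preserves old gcd iff gcd(2, v) = 2.
  Option A: v=51, gcd(2,51)=1 -> changes
  Option B: v=13, gcd(2,13)=1 -> changes
  Option C: v=18, gcd(2,18)=2 -> preserves
  Option D: v=45, gcd(2,45)=1 -> changes
  Option E: v=14, gcd(2,14)=2 -> preserves

Answer: C E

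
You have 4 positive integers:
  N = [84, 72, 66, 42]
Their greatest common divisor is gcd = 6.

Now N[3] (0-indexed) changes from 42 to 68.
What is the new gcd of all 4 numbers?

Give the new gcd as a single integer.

Numbers: [84, 72, 66, 42], gcd = 6
Change: index 3, 42 -> 68
gcd of the OTHER numbers (without index 3): gcd([84, 72, 66]) = 6
New gcd = gcd(g_others, new_val) = gcd(6, 68) = 2

Answer: 2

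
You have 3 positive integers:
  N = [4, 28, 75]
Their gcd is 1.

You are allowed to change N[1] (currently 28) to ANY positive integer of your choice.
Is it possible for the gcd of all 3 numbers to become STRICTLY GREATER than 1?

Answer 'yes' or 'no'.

Current gcd = 1
gcd of all OTHER numbers (without N[1]=28): gcd([4, 75]) = 1
The new gcd after any change is gcd(1, new_value).
This can be at most 1.
Since 1 = old gcd 1, the gcd can only stay the same or decrease.

Answer: no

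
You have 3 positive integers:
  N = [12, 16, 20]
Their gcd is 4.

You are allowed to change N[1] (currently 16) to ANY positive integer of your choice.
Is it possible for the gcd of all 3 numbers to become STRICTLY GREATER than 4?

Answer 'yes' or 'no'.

Answer: no

Derivation:
Current gcd = 4
gcd of all OTHER numbers (without N[1]=16): gcd([12, 20]) = 4
The new gcd after any change is gcd(4, new_value).
This can be at most 4.
Since 4 = old gcd 4, the gcd can only stay the same or decrease.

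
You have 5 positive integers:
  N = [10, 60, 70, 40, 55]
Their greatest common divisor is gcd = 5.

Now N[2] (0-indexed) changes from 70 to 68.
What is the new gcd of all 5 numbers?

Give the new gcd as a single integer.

Answer: 1

Derivation:
Numbers: [10, 60, 70, 40, 55], gcd = 5
Change: index 2, 70 -> 68
gcd of the OTHER numbers (without index 2): gcd([10, 60, 40, 55]) = 5
New gcd = gcd(g_others, new_val) = gcd(5, 68) = 1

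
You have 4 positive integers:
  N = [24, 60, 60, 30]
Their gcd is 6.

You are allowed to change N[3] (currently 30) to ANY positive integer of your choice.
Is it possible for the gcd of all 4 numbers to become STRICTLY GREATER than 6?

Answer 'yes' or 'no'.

Current gcd = 6
gcd of all OTHER numbers (without N[3]=30): gcd([24, 60, 60]) = 12
The new gcd after any change is gcd(12, new_value).
This can be at most 12.
Since 12 > old gcd 6, the gcd CAN increase (e.g., set N[3] = 12).

Answer: yes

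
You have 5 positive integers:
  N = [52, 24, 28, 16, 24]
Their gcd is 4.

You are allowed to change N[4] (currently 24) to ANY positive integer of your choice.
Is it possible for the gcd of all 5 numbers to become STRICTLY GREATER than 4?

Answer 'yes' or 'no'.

Answer: no

Derivation:
Current gcd = 4
gcd of all OTHER numbers (without N[4]=24): gcd([52, 24, 28, 16]) = 4
The new gcd after any change is gcd(4, new_value).
This can be at most 4.
Since 4 = old gcd 4, the gcd can only stay the same or decrease.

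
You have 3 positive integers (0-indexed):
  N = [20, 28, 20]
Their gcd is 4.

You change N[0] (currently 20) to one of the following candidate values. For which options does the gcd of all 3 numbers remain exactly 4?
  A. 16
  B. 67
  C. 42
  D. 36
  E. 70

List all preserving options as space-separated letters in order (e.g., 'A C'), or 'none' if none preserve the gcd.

Answer: A D

Derivation:
Old gcd = 4; gcd of others (without N[0]) = 4
New gcd for candidate v: gcd(4, v). Preserves old gcd iff gcd(4, v) = 4.
  Option A: v=16, gcd(4,16)=4 -> preserves
  Option B: v=67, gcd(4,67)=1 -> changes
  Option C: v=42, gcd(4,42)=2 -> changes
  Option D: v=36, gcd(4,36)=4 -> preserves
  Option E: v=70, gcd(4,70)=2 -> changes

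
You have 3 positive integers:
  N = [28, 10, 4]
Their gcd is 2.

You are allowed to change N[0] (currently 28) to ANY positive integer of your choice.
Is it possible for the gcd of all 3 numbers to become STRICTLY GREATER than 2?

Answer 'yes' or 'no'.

Current gcd = 2
gcd of all OTHER numbers (without N[0]=28): gcd([10, 4]) = 2
The new gcd after any change is gcd(2, new_value).
This can be at most 2.
Since 2 = old gcd 2, the gcd can only stay the same or decrease.

Answer: no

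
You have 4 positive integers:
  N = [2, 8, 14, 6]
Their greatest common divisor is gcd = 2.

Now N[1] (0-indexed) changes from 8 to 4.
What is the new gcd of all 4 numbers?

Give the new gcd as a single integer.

Answer: 2

Derivation:
Numbers: [2, 8, 14, 6], gcd = 2
Change: index 1, 8 -> 4
gcd of the OTHER numbers (without index 1): gcd([2, 14, 6]) = 2
New gcd = gcd(g_others, new_val) = gcd(2, 4) = 2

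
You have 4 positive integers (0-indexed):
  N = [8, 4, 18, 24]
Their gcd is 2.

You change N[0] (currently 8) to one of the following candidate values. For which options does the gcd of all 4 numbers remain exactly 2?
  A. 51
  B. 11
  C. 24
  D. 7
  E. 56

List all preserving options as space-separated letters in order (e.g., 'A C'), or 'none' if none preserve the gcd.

Answer: C E

Derivation:
Old gcd = 2; gcd of others (without N[0]) = 2
New gcd for candidate v: gcd(2, v). Preserves old gcd iff gcd(2, v) = 2.
  Option A: v=51, gcd(2,51)=1 -> changes
  Option B: v=11, gcd(2,11)=1 -> changes
  Option C: v=24, gcd(2,24)=2 -> preserves
  Option D: v=7, gcd(2,7)=1 -> changes
  Option E: v=56, gcd(2,56)=2 -> preserves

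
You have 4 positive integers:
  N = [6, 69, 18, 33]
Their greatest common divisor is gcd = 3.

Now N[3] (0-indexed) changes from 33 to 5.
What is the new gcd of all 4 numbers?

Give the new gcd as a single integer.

Numbers: [6, 69, 18, 33], gcd = 3
Change: index 3, 33 -> 5
gcd of the OTHER numbers (without index 3): gcd([6, 69, 18]) = 3
New gcd = gcd(g_others, new_val) = gcd(3, 5) = 1

Answer: 1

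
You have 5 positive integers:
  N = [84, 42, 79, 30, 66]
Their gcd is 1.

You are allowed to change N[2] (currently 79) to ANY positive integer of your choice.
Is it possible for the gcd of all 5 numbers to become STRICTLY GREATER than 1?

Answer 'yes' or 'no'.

Answer: yes

Derivation:
Current gcd = 1
gcd of all OTHER numbers (without N[2]=79): gcd([84, 42, 30, 66]) = 6
The new gcd after any change is gcd(6, new_value).
This can be at most 6.
Since 6 > old gcd 1, the gcd CAN increase (e.g., set N[2] = 6).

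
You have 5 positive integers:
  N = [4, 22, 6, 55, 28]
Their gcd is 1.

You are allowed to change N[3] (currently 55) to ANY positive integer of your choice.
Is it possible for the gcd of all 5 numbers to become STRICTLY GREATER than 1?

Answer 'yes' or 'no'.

Current gcd = 1
gcd of all OTHER numbers (without N[3]=55): gcd([4, 22, 6, 28]) = 2
The new gcd after any change is gcd(2, new_value).
This can be at most 2.
Since 2 > old gcd 1, the gcd CAN increase (e.g., set N[3] = 2).

Answer: yes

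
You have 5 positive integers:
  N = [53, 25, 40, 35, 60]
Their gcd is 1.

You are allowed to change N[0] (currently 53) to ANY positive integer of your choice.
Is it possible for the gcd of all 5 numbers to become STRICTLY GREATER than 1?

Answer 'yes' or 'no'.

Answer: yes

Derivation:
Current gcd = 1
gcd of all OTHER numbers (without N[0]=53): gcd([25, 40, 35, 60]) = 5
The new gcd after any change is gcd(5, new_value).
This can be at most 5.
Since 5 > old gcd 1, the gcd CAN increase (e.g., set N[0] = 5).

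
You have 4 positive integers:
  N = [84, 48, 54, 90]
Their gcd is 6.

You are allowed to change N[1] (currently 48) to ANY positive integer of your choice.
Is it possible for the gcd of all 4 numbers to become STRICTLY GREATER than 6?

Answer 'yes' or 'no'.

Answer: no

Derivation:
Current gcd = 6
gcd of all OTHER numbers (without N[1]=48): gcd([84, 54, 90]) = 6
The new gcd after any change is gcd(6, new_value).
This can be at most 6.
Since 6 = old gcd 6, the gcd can only stay the same or decrease.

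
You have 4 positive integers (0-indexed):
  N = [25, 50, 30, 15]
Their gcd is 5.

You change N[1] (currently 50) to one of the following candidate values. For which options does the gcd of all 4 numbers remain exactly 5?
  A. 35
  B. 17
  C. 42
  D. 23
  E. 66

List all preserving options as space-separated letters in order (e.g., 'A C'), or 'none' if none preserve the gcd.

Answer: A

Derivation:
Old gcd = 5; gcd of others (without N[1]) = 5
New gcd for candidate v: gcd(5, v). Preserves old gcd iff gcd(5, v) = 5.
  Option A: v=35, gcd(5,35)=5 -> preserves
  Option B: v=17, gcd(5,17)=1 -> changes
  Option C: v=42, gcd(5,42)=1 -> changes
  Option D: v=23, gcd(5,23)=1 -> changes
  Option E: v=66, gcd(5,66)=1 -> changes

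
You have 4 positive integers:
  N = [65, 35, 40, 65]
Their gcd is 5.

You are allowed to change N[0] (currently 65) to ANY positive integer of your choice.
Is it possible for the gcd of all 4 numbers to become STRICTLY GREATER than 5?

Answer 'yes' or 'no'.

Answer: no

Derivation:
Current gcd = 5
gcd of all OTHER numbers (without N[0]=65): gcd([35, 40, 65]) = 5
The new gcd after any change is gcd(5, new_value).
This can be at most 5.
Since 5 = old gcd 5, the gcd can only stay the same or decrease.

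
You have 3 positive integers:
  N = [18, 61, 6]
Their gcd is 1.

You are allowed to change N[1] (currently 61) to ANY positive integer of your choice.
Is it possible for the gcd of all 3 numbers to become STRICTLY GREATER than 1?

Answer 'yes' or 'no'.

Current gcd = 1
gcd of all OTHER numbers (without N[1]=61): gcd([18, 6]) = 6
The new gcd after any change is gcd(6, new_value).
This can be at most 6.
Since 6 > old gcd 1, the gcd CAN increase (e.g., set N[1] = 6).

Answer: yes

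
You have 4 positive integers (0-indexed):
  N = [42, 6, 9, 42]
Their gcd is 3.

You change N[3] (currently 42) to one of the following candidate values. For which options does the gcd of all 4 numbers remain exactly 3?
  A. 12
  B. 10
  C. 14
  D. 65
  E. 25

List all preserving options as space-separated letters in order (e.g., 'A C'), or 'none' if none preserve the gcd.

Answer: A

Derivation:
Old gcd = 3; gcd of others (without N[3]) = 3
New gcd for candidate v: gcd(3, v). Preserves old gcd iff gcd(3, v) = 3.
  Option A: v=12, gcd(3,12)=3 -> preserves
  Option B: v=10, gcd(3,10)=1 -> changes
  Option C: v=14, gcd(3,14)=1 -> changes
  Option D: v=65, gcd(3,65)=1 -> changes
  Option E: v=25, gcd(3,25)=1 -> changes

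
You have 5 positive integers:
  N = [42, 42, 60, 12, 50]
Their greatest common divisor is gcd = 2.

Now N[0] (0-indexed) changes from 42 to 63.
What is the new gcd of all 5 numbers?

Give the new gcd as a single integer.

Answer: 1

Derivation:
Numbers: [42, 42, 60, 12, 50], gcd = 2
Change: index 0, 42 -> 63
gcd of the OTHER numbers (without index 0): gcd([42, 60, 12, 50]) = 2
New gcd = gcd(g_others, new_val) = gcd(2, 63) = 1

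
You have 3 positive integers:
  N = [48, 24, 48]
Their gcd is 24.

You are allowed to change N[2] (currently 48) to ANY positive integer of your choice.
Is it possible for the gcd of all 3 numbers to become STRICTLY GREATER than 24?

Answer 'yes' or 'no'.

Answer: no

Derivation:
Current gcd = 24
gcd of all OTHER numbers (without N[2]=48): gcd([48, 24]) = 24
The new gcd after any change is gcd(24, new_value).
This can be at most 24.
Since 24 = old gcd 24, the gcd can only stay the same or decrease.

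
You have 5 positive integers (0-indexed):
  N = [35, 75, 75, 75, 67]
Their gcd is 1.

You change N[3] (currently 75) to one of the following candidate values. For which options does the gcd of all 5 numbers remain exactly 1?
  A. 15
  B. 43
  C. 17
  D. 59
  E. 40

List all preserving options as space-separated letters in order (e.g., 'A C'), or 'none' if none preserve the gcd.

Answer: A B C D E

Derivation:
Old gcd = 1; gcd of others (without N[3]) = 1
New gcd for candidate v: gcd(1, v). Preserves old gcd iff gcd(1, v) = 1.
  Option A: v=15, gcd(1,15)=1 -> preserves
  Option B: v=43, gcd(1,43)=1 -> preserves
  Option C: v=17, gcd(1,17)=1 -> preserves
  Option D: v=59, gcd(1,59)=1 -> preserves
  Option E: v=40, gcd(1,40)=1 -> preserves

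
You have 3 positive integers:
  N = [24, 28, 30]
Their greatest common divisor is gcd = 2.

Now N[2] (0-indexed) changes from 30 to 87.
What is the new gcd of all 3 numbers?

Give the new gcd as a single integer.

Numbers: [24, 28, 30], gcd = 2
Change: index 2, 30 -> 87
gcd of the OTHER numbers (without index 2): gcd([24, 28]) = 4
New gcd = gcd(g_others, new_val) = gcd(4, 87) = 1

Answer: 1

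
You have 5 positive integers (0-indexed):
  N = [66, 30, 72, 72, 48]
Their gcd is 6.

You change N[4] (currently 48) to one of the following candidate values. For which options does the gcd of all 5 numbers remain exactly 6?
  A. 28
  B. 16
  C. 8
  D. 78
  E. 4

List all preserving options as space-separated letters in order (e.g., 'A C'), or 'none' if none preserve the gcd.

Old gcd = 6; gcd of others (without N[4]) = 6
New gcd for candidate v: gcd(6, v). Preserves old gcd iff gcd(6, v) = 6.
  Option A: v=28, gcd(6,28)=2 -> changes
  Option B: v=16, gcd(6,16)=2 -> changes
  Option C: v=8, gcd(6,8)=2 -> changes
  Option D: v=78, gcd(6,78)=6 -> preserves
  Option E: v=4, gcd(6,4)=2 -> changes

Answer: D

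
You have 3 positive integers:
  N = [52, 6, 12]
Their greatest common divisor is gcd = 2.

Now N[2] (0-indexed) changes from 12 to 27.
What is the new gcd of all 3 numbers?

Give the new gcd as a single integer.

Answer: 1

Derivation:
Numbers: [52, 6, 12], gcd = 2
Change: index 2, 12 -> 27
gcd of the OTHER numbers (without index 2): gcd([52, 6]) = 2
New gcd = gcd(g_others, new_val) = gcd(2, 27) = 1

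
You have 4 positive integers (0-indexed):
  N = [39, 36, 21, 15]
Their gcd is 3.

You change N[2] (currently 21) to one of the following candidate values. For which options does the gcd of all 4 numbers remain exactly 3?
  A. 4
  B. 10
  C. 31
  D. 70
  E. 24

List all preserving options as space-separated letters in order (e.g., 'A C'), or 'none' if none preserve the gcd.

Old gcd = 3; gcd of others (without N[2]) = 3
New gcd for candidate v: gcd(3, v). Preserves old gcd iff gcd(3, v) = 3.
  Option A: v=4, gcd(3,4)=1 -> changes
  Option B: v=10, gcd(3,10)=1 -> changes
  Option C: v=31, gcd(3,31)=1 -> changes
  Option D: v=70, gcd(3,70)=1 -> changes
  Option E: v=24, gcd(3,24)=3 -> preserves

Answer: E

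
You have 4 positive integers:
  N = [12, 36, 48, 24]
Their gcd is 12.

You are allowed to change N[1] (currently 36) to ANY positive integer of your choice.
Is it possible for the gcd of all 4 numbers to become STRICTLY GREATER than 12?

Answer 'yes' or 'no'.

Current gcd = 12
gcd of all OTHER numbers (without N[1]=36): gcd([12, 48, 24]) = 12
The new gcd after any change is gcd(12, new_value).
This can be at most 12.
Since 12 = old gcd 12, the gcd can only stay the same or decrease.

Answer: no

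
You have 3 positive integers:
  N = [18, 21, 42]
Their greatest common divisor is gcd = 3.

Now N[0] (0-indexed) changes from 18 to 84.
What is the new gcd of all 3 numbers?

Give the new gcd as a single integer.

Answer: 21

Derivation:
Numbers: [18, 21, 42], gcd = 3
Change: index 0, 18 -> 84
gcd of the OTHER numbers (without index 0): gcd([21, 42]) = 21
New gcd = gcd(g_others, new_val) = gcd(21, 84) = 21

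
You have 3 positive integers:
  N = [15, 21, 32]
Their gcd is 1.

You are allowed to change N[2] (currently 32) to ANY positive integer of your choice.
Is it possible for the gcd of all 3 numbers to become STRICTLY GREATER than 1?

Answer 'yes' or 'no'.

Current gcd = 1
gcd of all OTHER numbers (without N[2]=32): gcd([15, 21]) = 3
The new gcd after any change is gcd(3, new_value).
This can be at most 3.
Since 3 > old gcd 1, the gcd CAN increase (e.g., set N[2] = 3).

Answer: yes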